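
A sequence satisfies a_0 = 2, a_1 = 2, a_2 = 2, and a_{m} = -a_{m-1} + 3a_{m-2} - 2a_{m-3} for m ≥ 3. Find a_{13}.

The ordinary generating function has denominator 1 + x - 3x^2 + 2x^3.
Iterating the recurrence: a_0,…,a_{13} = 2, 2, 2, 0, 2, -6, 12, -34, 82, -208, 522, -1310, 3292, -8266.

-8266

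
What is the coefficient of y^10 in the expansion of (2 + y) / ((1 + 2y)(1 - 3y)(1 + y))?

63230

The denominator gives the recurrence a_n = 7a_(n−2) + 6a_(n−3) for n ≥ 3; the numerator fixes a_0 = 2, a_1 = 1, a_2 = 14.
Iterating: 2, 1, 14, 19, 104, 217, 842, 2143, 7196, 20053, 63230, so a_10 = 63230.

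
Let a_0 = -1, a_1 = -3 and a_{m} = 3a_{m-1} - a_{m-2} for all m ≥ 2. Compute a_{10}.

The ordinary generating function has denominator 1 - 3q + q^2.
Iterating the recurrence: a_0,…,a_{10} = -1, -3, -8, -21, -55, -144, -377, -987, -2584, -6765, -17711.

-17711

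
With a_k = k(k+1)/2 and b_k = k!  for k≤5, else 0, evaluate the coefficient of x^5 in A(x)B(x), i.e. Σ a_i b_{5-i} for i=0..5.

79

This is [x^5] in the product of the two ordinary generating functions.
Σ = 0·120 + 1·24 + 3·6 + 6·2 + 10·1 + 15·1 = 79.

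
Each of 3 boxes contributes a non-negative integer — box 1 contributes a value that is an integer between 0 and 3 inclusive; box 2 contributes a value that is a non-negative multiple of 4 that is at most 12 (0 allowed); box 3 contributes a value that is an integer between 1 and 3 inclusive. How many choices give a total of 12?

The generating function for the choices is (1 + x + x^2 + x^3)·(1 + x^4 + x^8 + x^12)·(x + x^2 + x^3); the count is [x^12].
(1 + x + x^2 + x^3) has coefficients 1,1,1,1 for degrees 0…3.
(1 + x^4 + x^8 + x^12) has coefficients 1,0,0,0,1,0,0,0,1,0,0,0,1 for degrees 0…12.
Finally multiplying by (x + x^2 + x^3), the product of all factors after the first has coefficients 0,1,1,1,0,1,1,1,0,1,1,1,0 for degrees 0…12.
[x^12] = 1·0 + 1·1 + 1·1 + 1·1 = 3.

3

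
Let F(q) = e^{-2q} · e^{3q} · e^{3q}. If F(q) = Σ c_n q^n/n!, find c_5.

The EGF product rule gives c_5 = Σ_{k_1+k_2+k_3=5} C(5; k_1,k_2,k_3) · ∏ g_i(k_i), where e^{-2q} gives (-2)^k; e^{3q} gives (3)^k; e^{3q} gives (3)^k.
g_1(k) for k = 0…5: 1, -2, 4, -8, 16, -32.
g_2(k) for k = 0…5: 1, 3, 9, 27, 81, 243.
g_3(k) for k = 0…5: 1, 3, 9, 27, 81, 243.
First combine the last two factors: h(k) = Σ_j C(k,j)·g_2(j)·g_3(k−j) for k = 0…5: 1, 6, 36, 216, 1296, 7776.
c_5 = Σ_k C(5,k)·g_1(k)·h(5−k) = 1·1·7776 + 5·(-2)·1296 + 10·4·216 + 10·(-8)·36 + 5·16·6 + 1·(-32)·1 = 7776 − 12960 + 8640 − 2880 + 480 − 32 = 1024.

1024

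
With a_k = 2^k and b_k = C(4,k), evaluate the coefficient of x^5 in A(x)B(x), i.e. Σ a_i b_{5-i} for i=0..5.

This is [x^5] in the product of the two ordinary generating functions.
Σ = 1·0 + 2·1 + 4·4 + 8·6 + 16·4 + 32·1 = 162.

162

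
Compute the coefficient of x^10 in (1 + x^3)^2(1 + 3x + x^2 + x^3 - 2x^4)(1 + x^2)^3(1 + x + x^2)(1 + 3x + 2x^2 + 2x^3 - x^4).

366

(1 + x^3)^2 has coefficients 1,0,0,2,0,0,1 for degrees 0…6.
(1 + 3x + x^2 + x^3 - 2x^4) has coefficients 1,3,1,1,-2,0,0,0,0,0,0 for degrees 0…10.
Multiplying by (1 + x^2)^3 gives running coefficients 1,3,4,10,4,12,-2,6,-5,1,-2 for degrees 0…10.
Multiplying by (1 + x + x^2) gives running coefficients 1,4,8,17,18,26,14,16,-1,2,-6 for degrees 0…10.
Finally multiplying by (1 + 3x + 2x^2 + 2x^3 - x^4), the product of all factors after the first has coefficients 1,7,22,51,92,126,154,129,109,33,16 for degrees 0…10.
[x^10] = 1·16 + 2·129 + 1·92 = 366.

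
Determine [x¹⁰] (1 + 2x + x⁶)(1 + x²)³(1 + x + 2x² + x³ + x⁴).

13

(1 + 2x + x⁶) has coefficients 1,2,0,0,0,0,1 for degrees 0…6.
(1 + x²)³ has coefficients 1,0,3,0,3,0,1,0,0,0,0 for degrees 0…10.
Finally multiplying by (1 + x + 2x² + x³ + x⁴), the product of all factors after the first has coefficients 1,1,5,4,10,6,10,4,5,1,1 for degrees 0…10.
[x¹⁰] = 1·1 + 2·1 + 1·10 = 13.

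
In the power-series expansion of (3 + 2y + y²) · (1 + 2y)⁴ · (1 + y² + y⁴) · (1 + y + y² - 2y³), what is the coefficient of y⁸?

125

(3 + 2y + y²) has coefficients 3,2,1 for degrees 0…2.
(1 + 2y)⁴ has coefficients 1,8,24,32,16,0,0,0,0 for degrees 0…8.
Multiplying by (1 + y² + y⁴) gives running coefficients 1,8,25,40,41,40,40,32,16 for degrees 0…8.
Finally multiplying by (1 + y + y² - 2y³), the product of all factors after the first has coefficients 1,9,34,71,90,71,41,30,8 for degrees 0…8.
[y⁸] = 3·8 + 2·30 + 1·41 = 125.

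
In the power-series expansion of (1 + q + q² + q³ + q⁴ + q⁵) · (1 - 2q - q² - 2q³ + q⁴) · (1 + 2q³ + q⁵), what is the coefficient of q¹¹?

(1 + q + q² + q³ + q⁴ + q⁵) has coefficients 1,1,1,1,1,1 for degrees 0…5.
(1 - 2q - q² - 2q³ + q⁴) has coefficients 1,-2,-1,-2,1,0,0,0,0,0,0,0 for degrees 0…11.
Finally multiplying by (1 + 2q³ + q⁵), the product of all factors after the first has coefficients 1,-2,-1,0,-3,-1,-6,1,-2,1,0,0 for degrees 0…11.
[q¹¹] = 1·0 + 1·0 + 1·1 + 1·(-2) + 1·1 + 1·(-6) = -6.

-6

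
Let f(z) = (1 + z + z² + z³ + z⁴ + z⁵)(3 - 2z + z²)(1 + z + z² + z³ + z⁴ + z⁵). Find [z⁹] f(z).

(1 + z + z² + z³ + z⁴ + z⁵) has coefficients 1,1,1,1,1,1 for degrees 0…5.
(3 - 2z + z²) has coefficients 3,-2,1,0,0,0,0,0,0,0 for degrees 0…9.
Finally multiplying by (1 + z + z² + z³ + z⁴ + z⁵), the product of all factors after the first has coefficients 3,1,2,2,2,2,-1,1,0,0 for degrees 0…9.
[z⁹] = 1·0 + 1·0 + 1·1 + 1·(-1) + 1·2 + 1·2 = 4.

4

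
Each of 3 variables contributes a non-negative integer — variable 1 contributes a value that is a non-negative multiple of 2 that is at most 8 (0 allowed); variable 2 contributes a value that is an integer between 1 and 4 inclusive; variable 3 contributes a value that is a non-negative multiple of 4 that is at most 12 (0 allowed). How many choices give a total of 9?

5

The generating function for the choices is (1 + x² + x⁴ + x⁶ + x⁸)·(x + x² + x³ + x⁴)·(1 + x⁴ + x⁸ + x¹²); the count is [x⁹].
(1 + x² + x⁴ + x⁶ + x⁸) has coefficients 1,0,1,0,1,0,1,0,1 for degrees 0…8.
(x + x² + x³ + x⁴) has coefficients 0,1,1,1,1,0,0,0,0,0 for degrees 0…9.
Finally multiplying by (1 + x⁴ + x⁸ + x¹²), the product of all factors after the first has coefficients 0,1,1,1,1,1,1,1,1,1 for degrees 0…9.
[x⁹] = 1·1 + 1·1 + 1·1 + 1·1 + 1·1 = 5.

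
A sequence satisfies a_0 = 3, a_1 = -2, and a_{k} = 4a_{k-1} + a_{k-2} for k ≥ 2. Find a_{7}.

The ordinary generating function has denominator 1 - 4q - q^2.
Iterating the recurrence: a_0,…,a_{7} = 3, -2, -5, -22, -93, -394, -1669, -7070.

-7070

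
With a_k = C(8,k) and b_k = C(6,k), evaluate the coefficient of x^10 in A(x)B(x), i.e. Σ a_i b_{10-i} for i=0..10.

Write out a_i and b_{10-i} for i = 0,…,10 and sum the products.
Σ = 1·0 + 8·0 + 28·0 + 56·0 + 70·1 + 56·6 + 28·15 + 8·20 + 1·15 + 0·6 + 0·1 = 1001.

1001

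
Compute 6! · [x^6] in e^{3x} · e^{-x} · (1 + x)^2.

The EGF product rule gives c_6 = Σ_{k_1+k_2+k_3=6} C(6; k_1,k_2,k_3) · ∏ g_i(k_i), where e^{3x} gives (3)^k; e^{-x} gives (-1)^k; (1+x)^2 gives the falling factorial (2)_k.
g_1(k) for k = 0…6: 1, 3, 9, 27, 81, 243, 729.
g_2(k) for k = 0…6: 1, -1, 1, -1, 1, -1, 1.
g_3(k) for k = 0…6: 1, 2, 2, 0, 0, 0, 0.
First combine the last two factors: h(k) = Σ_j C(k,j)·g_2(j)·g_3(k−j) for k = 0…6: 1, 1, -1, -1, 5, -11, 19.
c_6 = Σ_k C(6,k)·g_1(k)·h(6−k) = 1·1·19 + 6·3·(-11) + 15·9·5 + 20·27·(-1) + 15·81·(-1) + 6·243·1 + 1·729·1 = 19 − 198 + 675 − 540 − 1215 + 1458 + 729 = 928.

928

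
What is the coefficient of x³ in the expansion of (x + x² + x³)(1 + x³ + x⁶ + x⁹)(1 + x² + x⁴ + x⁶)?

2

(x + x² + x³) has coefficients 0,1,1,1 for degrees 0…3.
(1 + x³ + x⁶ + x⁹) has coefficients 1,0,0,1 for degrees 0…3.
Finally multiplying by (1 + x² + x⁴ + x⁶), the product of all factors after the first has coefficients 1,0,1,1 for degrees 0…3.
[x³] = 1·1 + 1·0 + 1·1 = 2.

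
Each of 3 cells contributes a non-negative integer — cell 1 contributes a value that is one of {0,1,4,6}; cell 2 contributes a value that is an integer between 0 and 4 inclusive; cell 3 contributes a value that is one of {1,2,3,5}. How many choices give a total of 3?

5

The generating function for the choices is (1 + t + t^4 + t^6)·(1 + t + t^2 + t^3 + t^4)·(t + t^2 + t^3 + t^5); the count is [t^3].
(1 + t + t^4 + t^6) has coefficients 1,1,0,0 for degrees 0…3.
(1 + t + t^2 + t^3 + t^4) has coefficients 1,1,1,1 for degrees 0…3.
Finally multiplying by (t + t^2 + t^3 + t^5), the product of all factors after the first has coefficients 0,1,2,3 for degrees 0…3.
[t^3] = 1·3 + 1·2 = 5.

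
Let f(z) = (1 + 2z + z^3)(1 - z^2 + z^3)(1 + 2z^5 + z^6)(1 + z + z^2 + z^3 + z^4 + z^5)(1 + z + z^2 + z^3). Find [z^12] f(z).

37

(1 + 2z + z^3) has coefficients 1,2,0,1 for degrees 0…3.
(1 - z^2 + z^3) has coefficients 1,0,-1,1,0,0,0,0,0,0,0,0,0 for degrees 0…12.
Multiplying by (1 + 2z^5 + z^6) gives running coefficients 1,0,-1,1,0,2,1,-2,1,1,0,0,0 for degrees 0…12.
Multiplying by (1 + z + z^2 + z^3 + z^4 + z^5) gives running coefficients 1,1,0,1,1,3,3,1,3,3,3,1,0 for degrees 0…12.
Finally multiplying by (1 + z + z^2 + z^3), the product of all factors after the first has coefficients 1,2,2,3,3,5,8,8,10,10,10,10,7 for degrees 0…12.
[z^12] = 1·7 + 2·10 + 1·10 = 37.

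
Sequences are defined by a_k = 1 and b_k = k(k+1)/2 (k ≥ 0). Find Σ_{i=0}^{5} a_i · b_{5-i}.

35

The convolution is the t^5 coefficient of A(t)B(t).
Σ = 1·15 + 1·10 + 1·6 + 1·3 + 1·1 + 1·0 = 35.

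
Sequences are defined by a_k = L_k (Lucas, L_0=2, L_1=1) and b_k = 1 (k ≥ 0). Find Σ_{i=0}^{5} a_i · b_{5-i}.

This is [x^5] in the product of the two ordinary generating functions.
Σ = 2·1 + 1·1 + 3·1 + 4·1 + 7·1 + 11·1 = 28.

28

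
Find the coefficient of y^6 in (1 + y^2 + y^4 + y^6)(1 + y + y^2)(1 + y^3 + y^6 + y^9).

(1 + y^2 + y^4 + y^6) has coefficients 1,0,1,0,1,0,1 for degrees 0…6.
(1 + y + y^2) has coefficients 1,1,1,0,0,0,0 for degrees 0…6.
Finally multiplying by (1 + y^3 + y^6 + y^9), the product of all factors after the first has coefficients 1,1,1,1,1,1,1 for degrees 0…6.
[y^6] = 1·1 + 1·1 + 1·1 + 1·1 = 4.

4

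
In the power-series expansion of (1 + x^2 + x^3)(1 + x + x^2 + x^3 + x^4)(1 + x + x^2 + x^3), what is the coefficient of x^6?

10

(1 + x^2 + x^3) has coefficients 1,0,1,1 for degrees 0…3.
(1 + x + x^2 + x^3 + x^4) has coefficients 1,1,1,1,1,0,0 for degrees 0…6.
Finally multiplying by (1 + x + x^2 + x^3), the product of all factors after the first has coefficients 1,2,3,4,4,3,2 for degrees 0…6.
[x^6] = 1·2 + 1·4 + 1·4 = 10.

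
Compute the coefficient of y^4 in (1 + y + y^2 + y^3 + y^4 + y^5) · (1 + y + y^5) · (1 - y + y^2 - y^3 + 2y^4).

(1 + y + y^2 + y^3 + y^4 + y^5) has coefficients 1,1,1,1,1 for degrees 0…4.
(1 + y + y^5) has coefficients 1,1,0,0,0 for degrees 0…4.
Finally multiplying by (1 - y + y^2 - y^3 + 2y^4), the product of all factors after the first has coefficients 1,0,0,0,1 for degrees 0…4.
[y^4] = 1·1 + 1·0 + 1·0 + 1·0 + 1·1 = 2.

2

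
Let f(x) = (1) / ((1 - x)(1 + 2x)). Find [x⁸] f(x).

171

Partial fractions give a closed form: a_n = (1/3)·1^n + (2/3)·(-2)^n.
At n = 8: a_8 = 171.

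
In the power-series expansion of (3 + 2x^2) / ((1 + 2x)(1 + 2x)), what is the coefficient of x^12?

The denominator gives the recurrence a_n = −4a_(n−1) − 4a_(n−2) for n ≥ 3; the numerator fixes a_0 = 3, a_1 = -12, a_2 = 38.
Iterating: 3, -12, 38, -104, 264, -640, 1504, -3456, 7808, -17408, 38400, -83968, 182272, so a_12 = 182272.

182272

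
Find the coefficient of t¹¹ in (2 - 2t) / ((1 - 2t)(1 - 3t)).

The denominator gives the recurrence a_n = 5a_(n−1) − 6a_(n−2) for n ≥ 2; the numerator fixes a_0 = 2, a_1 = 8.
Iterating: 2, 8, 28, 92, 292, 908, 2788, 8492, 25732, 77708, 234148, 704492, so a_11 = 704492.

704492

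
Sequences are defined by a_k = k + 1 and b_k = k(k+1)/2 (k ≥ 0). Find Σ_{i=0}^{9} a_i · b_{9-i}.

This is [x^9] in the product of the two ordinary generating functions.
Σ = 1·45 + 2·36 + 3·28 + 4·21 + 5·15 + 6·10 + 7·6 + 8·3 + 9·1 + 10·0 = 495.

495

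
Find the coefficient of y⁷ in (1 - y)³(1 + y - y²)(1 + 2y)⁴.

(1 - y)³ has coefficients 1,-3,3,-1 for degrees 0…3.
(1 + y - y²) has coefficients 1,1,-1,0,0,0,0,0 for degrees 0…7.
Finally multiplying by (1 + 2y)⁴, the product of all factors after the first has coefficients 1,9,31,48,24,-16,-16,0 for degrees 0…7.
[y⁷] = 1·0 − 3·(-16) + 3·(-16) − 1·24 = -24.

-24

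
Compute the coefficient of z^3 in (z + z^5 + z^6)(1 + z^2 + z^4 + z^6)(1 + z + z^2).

2

(z + z^5 + z^6) has coefficients 0,1,0,0 for degrees 0…3.
(1 + z^2 + z^4 + z^6) has coefficients 1,0,1,0 for degrees 0…3.
Finally multiplying by (1 + z + z^2), the product of all factors after the first has coefficients 1,1,2,1 for degrees 0…3.
[z^3] = 1·2 = 2.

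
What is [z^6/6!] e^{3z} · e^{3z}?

The EGF product rule gives c_6 = Σ_{k_1+k_2=6} C(6; k_1,k_2) · ∏ g_i(k_i), where e^{3z} gives (3)^k; e^{3z} gives (3)^k.
g_1(k) for k = 0…6: 1, 3, 9, 27, 81, 243, 729.
g_2(k) for k = 0…6: 1, 3, 9, 27, 81, 243, 729.
c_6 = Σ_k C(6,k)·g_1(k)·g_2(6−k) = 1·1·729 + 6·3·243 + 15·9·81 + 20·27·27 + 15·81·9 + 6·243·3 + 1·729·1 = 729 + 4374 + 10935 + 14580 + 10935 + 4374 + 729 = 46656.

46656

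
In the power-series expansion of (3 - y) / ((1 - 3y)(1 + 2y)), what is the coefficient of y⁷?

3320

The denominator gives the recurrence a_n = a_(n−1) + 6a_(n−2) for n ≥ 3; the numerator fixes a_0 = 3, a_1 = 2, a_2 = 20.
Iterating: 3, 2, 20, 32, 152, 344, 1256, 3320, so a_7 = 3320.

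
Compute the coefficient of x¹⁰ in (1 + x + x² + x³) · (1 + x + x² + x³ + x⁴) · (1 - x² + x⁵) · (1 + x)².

(1 + x + x² + x³) has coefficients 1,1,1,1 for degrees 0…3.
(1 + x + x² + x³ + x⁴) has coefficients 1,1,1,1,1,0,0,0,0,0,0 for degrees 0…10.
Multiplying by (1 - x² + x⁵) gives running coefficients 1,1,0,0,0,0,0,1,1,1,0 for degrees 0…10.
Finally multiplying by (1 + x)², the product of all factors after the first has coefficients 1,3,3,1,0,0,0,1,3,4,3 for degrees 0…10.
[x¹⁰] = 1·3 + 1·4 + 1·3 + 1·1 = 11.

11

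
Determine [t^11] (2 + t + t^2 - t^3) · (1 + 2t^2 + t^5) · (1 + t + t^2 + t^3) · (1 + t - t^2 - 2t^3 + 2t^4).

(2 + t + t^2 - t^3) has coefficients 2,1,1,-1 for degrees 0…3.
(1 + 2t^2 + t^5) has coefficients 1,0,2,0,0,1,0,0,0,0,0,0 for degrees 0…11.
Multiplying by (1 + t + t^2 + t^3) gives running coefficients 1,1,3,3,2,3,1,1,1,0,0,0 for degrees 0…11.
Finally multiplying by (1 + t - t^2 - 2t^3 + 2t^4), the product of all factors after the first has coefficients 1,2,3,3,2,-2,2,1,-1,4,-1,0 for degrees 0…11.
[t^11] = 2·0 + 1·(-1) + 1·4 − 1·(-1) = 4.

4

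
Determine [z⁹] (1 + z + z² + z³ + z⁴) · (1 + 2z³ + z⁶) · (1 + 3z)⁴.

661

(1 + z + z² + z³ + z⁴) has coefficients 1,1,1,1,1 for degrees 0…4.
(1 + 2z³ + z⁶) has coefficients 1,0,0,2,0,0,1,0,0,0 for degrees 0…9.
Finally multiplying by (1 + 3z)⁴, the product of all factors after the first has coefficients 1,12,54,110,105,108,217,174,54,108 for degrees 0…9.
[z⁹] = 1·108 + 1·54 + 1·174 + 1·217 + 1·108 = 661.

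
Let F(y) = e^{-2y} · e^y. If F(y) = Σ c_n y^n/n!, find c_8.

The EGF product rule gives c_8 = Σ_{k_1+k_2=8} C(8; k_1,k_2) · ∏ g_i(k_i), where e^{-2y} gives (-2)^k; e^y gives (1)^k.
g_1(k) for k = 0…8: 1, -2, 4, -8, 16, -32, 64, -128, 256.
g_2(k) for k = 0…8: 1, 1, 1, 1, 1, 1, 1, 1, 1.
c_8 = Σ_k C(8,k)·g_1(k)·g_2(8−k) = 1·1·1 + 8·(-2)·1 + 28·4·1 + 56·(-8)·1 + 70·16·1 + 56·(-32)·1 + 28·64·1 + 8·(-128)·1 + 1·256·1 = 1 − 16 + 112 − 448 + 1120 − 1792 + 1792 − 1024 + 256 = 1.

1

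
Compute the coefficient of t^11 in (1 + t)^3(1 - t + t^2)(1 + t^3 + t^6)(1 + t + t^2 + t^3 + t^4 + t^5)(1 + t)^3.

112

(1 + t)^3 has coefficients 1,3,3,1 for degrees 0…3.
(1 - t + t^2) has coefficients 1,-1,1,0,0,0,0,0,0,0,0,0 for degrees 0…11.
Multiplying by (1 + t^3 + t^6) gives running coefficients 1,-1,1,1,-1,1,1,-1,1,0,0,0 for degrees 0…11.
Multiplying by (1 + t + t^2 + t^3 + t^4 + t^5) gives running coefficients 1,0,1,2,1,2,2,2,2,1,2,1 for degrees 0…11.
Finally multiplying by (1 + t)^3, the product of all factors after the first has coefficients 1,3,4,6,10,12,13,15,16,15,13,12 for degrees 0…11.
[t^11] = 1·12 + 3·13 + 3·15 + 1·16 = 112.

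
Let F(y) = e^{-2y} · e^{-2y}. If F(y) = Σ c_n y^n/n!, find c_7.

The EGF product rule gives c_7 = Σ_{k_1+k_2=7} C(7; k_1,k_2) · ∏ g_i(k_i), where e^{-2y} gives (-2)^k; e^{-2y} gives (-2)^k.
g_1(k) for k = 0…7: 1, -2, 4, -8, 16, -32, 64, -128.
g_2(k) for k = 0…7: 1, -2, 4, -8, 16, -32, 64, -128.
c_7 = Σ_k C(7,k)·g_1(k)·g_2(7−k) = 1·1·(-128) + 7·(-2)·64 + 21·4·(-32) + 35·(-8)·16 + 35·16·(-8) + 21·(-32)·4 + 7·64·(-2) + 1·(-128)·1 = −128 − 896 − 2688 − 4480 − 4480 − 2688 − 896 − 128 = -16384.

-16384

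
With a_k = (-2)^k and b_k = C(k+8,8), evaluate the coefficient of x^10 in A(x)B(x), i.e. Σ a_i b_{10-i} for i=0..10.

The convolution is the x^10 coefficient of A(x)B(x).
Σ = 1·43758 − 2·24310 + 4·12870 − 8·6435 + 16·3003 − 32·1287 + 64·495 − 128·165 + 256·45 − 512·9 + 1024·1 = 20498.

20498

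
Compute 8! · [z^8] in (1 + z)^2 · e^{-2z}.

1792

The EGF product rule gives c_8 = Σ_{k_1+k_2=8} C(8; k_1,k_2) · ∏ g_i(k_i), where (1+z)^2 gives the falling factorial (2)_k; e^{-2z} gives (-2)^k.
g_1(k) for k = 0…8: 1, 2, 2, 0, 0, 0, 0, 0, 0.
g_2(k) for k = 0…8: 1, -2, 4, -8, 16, -32, 64, -128, 256.
c_8 = Σ_k C(8,k)·g_1(k)·g_2(8−k) = 1·1·256 + 8·2·(-128) + 28·2·64 = 256 − 2048 + 3584 = 1792.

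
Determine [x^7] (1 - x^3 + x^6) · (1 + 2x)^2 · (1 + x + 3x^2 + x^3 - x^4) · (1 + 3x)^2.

-229

(1 - x^3 + x^6) has coefficients 1,0,0,-1,0,0,1 for degrees 0…6.
(1 + 2x)^2 has coefficients 1,4,4,0,0,0,0,0 for degrees 0…7.
Multiplying by (1 + x + 3x^2 + x^3 - x^4) gives running coefficients 1,5,11,17,15,0,-4,0 for degrees 0…7.
Finally multiplying by (1 + 3x)^2, the product of all factors after the first has coefficients 1,11,50,128,216,243,131,-24 for degrees 0…7.
[x^7] = 1·(-24) − 1·216 + 1·11 = -229.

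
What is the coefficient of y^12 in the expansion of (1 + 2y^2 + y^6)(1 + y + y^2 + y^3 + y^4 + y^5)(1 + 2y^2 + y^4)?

(1 + 2y^2 + y^6) has coefficients 1,0,2,0,0,0,1 for degrees 0…6.
(1 + y + y^2 + y^3 + y^4 + y^5) has coefficients 1,1,1,1,1,1,0,0,0,0,0,0,0 for degrees 0…12.
Finally multiplying by (1 + 2y^2 + y^4), the product of all factors after the first has coefficients 1,1,3,3,4,4,3,3,1,1,0,0,0 for degrees 0…12.
[y^12] = 1·0 + 2·0 + 1·3 = 3.

3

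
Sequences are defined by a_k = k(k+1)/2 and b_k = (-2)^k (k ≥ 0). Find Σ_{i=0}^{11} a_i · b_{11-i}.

328

The convolution is the t^11 coefficient of A(t)B(t).
Σ = 0·(-2048) + 1·1024 + 3·(-512) + 6·256 + 10·(-128) + 15·64 + 21·(-32) + 28·16 + 36·(-8) + 45·4 + 55·(-2) + 66·1 = 328.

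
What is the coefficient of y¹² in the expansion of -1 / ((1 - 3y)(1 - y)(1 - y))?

-1195735

The denominator gives the recurrence a_n = 5a_(n−1) − 7a_(n−2) + 3a_(n−3) for n ≥ 3; the numerator fixes a_0 = -1, a_1 = -5, a_2 = -18.
Iterating: -1, -5, -18, -58, -179, -543, -1636, -4916, -14757, -44281, -132854, -398574, -1195735, so a_12 = -1195735.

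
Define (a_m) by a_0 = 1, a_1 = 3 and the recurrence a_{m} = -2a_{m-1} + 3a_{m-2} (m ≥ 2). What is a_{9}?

9843

The ordinary generating function has denominator 1 + 2x - 3x^2.
Iterating the recurrence: a_0,…,a_{9} = 1, 3, -3, 15, -39, 123, -363, 1095, -3279, 9843.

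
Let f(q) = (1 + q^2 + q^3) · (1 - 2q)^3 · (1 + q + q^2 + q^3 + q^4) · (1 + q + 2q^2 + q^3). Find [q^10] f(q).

-19

(1 + q^2 + q^3) has coefficients 1,0,1,1 for degrees 0…3.
(1 - 2q)^3 has coefficients 1,-6,12,-8,0,0,0,0,0,0,0 for degrees 0…10.
Multiplying by (1 + q + q^2 + q^3 + q^4) gives running coefficients 1,-5,7,-1,-1,-2,4,-8,0,0,0 for degrees 0…10.
Finally multiplying by (1 + q + 2q^2 + q^3), the product of all factors after the first has coefficients 1,-4,4,-3,7,2,-1,-9,-2,-12,-8 for degrees 0…10.
[q^10] = 1·(-8) + 1·(-2) + 1·(-9) = -19.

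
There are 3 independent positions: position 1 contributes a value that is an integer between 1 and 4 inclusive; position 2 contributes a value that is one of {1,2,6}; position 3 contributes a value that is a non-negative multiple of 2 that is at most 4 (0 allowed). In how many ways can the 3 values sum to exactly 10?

The generating function for the choices is (z + z² + z³ + z⁴)·(z + z² + z⁶)·(1 + z² + z⁴); the count is [z¹⁰].
(z + z² + z³ + z⁴) has coefficients 0,1,1,1,1 for degrees 0…4.
(z + z² + z⁶) has coefficients 0,1,1,0,0,0,1,0,0,0,0 for degrees 0…10.
Finally multiplying by (1 + z² + z⁴), the product of all factors after the first has coefficients 0,1,1,1,1,1,2,0,1,0,1 for degrees 0…10.
[z¹⁰] = 1·0 + 1·1 + 1·0 + 1·2 = 3.

3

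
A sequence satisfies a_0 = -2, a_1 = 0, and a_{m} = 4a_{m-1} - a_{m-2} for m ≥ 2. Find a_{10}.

81090

The ordinary generating function has denominator 1 - 4q + q^2.
Iterating the recurrence: a_0,…,a_{10} = -2, 0, 2, 8, 30, 112, 418, 1560, 5822, 21728, 81090.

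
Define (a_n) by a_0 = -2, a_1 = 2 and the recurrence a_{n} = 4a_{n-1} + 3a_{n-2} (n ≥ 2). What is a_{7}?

6254

The ordinary generating function has denominator 1 - 4y - 3y^2.
Iterating the recurrence: a_0,…,a_{7} = -2, 2, 2, 14, 62, 290, 1346, 6254.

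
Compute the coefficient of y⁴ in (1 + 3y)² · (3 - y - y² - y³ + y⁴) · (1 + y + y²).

(1 + 3y)² has coefficients 1,6,9 for degrees 0…2.
(3 - y - y² - y³ + y⁴) has coefficients 3,-1,-1,-1,1 for degrees 0…4.
Finally multiplying by (1 + y + y²), the product of all factors after the first has coefficients 3,2,1,-3,-1 for degrees 0…4.
[y⁴] = 1·(-1) + 6·(-3) + 9·1 = -10.

-10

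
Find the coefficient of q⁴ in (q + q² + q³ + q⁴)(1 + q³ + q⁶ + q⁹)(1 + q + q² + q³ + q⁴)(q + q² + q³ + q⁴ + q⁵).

(q + q² + q³ + q⁴) has coefficients 0,1,1,1,1 for degrees 0…4.
(1 + q³ + q⁶ + q⁹) has coefficients 1,0,0,1,0 for degrees 0…4.
Multiplying by (1 + q + q² + q³ + q⁴) gives running coefficients 1,1,1,2,2 for degrees 0…4.
Finally multiplying by (q + q² + q³ + q⁴ + q⁵), the product of all factors after the first has coefficients 0,1,2,3,5 for degrees 0…4.
[q⁴] = 1·3 + 1·2 + 1·1 + 1·0 = 6.

6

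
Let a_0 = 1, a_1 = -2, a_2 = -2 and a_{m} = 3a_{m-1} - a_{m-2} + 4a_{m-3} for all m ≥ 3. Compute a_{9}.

-2096

The ordinary generating function has denominator 1 - 3z + z^2 - 4z^3.
Iterating the recurrence: a_0,…,a_{9} = 1, -2, -2, 0, -6, -26, -72, -214, -674, -2096.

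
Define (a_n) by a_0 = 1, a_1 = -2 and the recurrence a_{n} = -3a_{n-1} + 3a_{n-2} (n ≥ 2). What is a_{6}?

1809

The ordinary generating function has denominator 1 + 3x - 3x^2.
Iterating the recurrence: a_0,…,a_{6} = 1, -2, 9, -33, 126, -477, 1809.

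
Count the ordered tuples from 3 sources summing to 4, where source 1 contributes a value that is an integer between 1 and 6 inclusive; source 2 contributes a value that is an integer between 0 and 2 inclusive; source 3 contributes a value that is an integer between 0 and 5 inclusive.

The generating function for the choices is (q + q^2 + q^3 + q^4 + q^5 + q^6)·(1 + q + q^2)·(1 + q + q^2 + q^3 + q^4 + q^5); the count is [q^4].
(q + q^2 + q^3 + q^4 + q^5 + q^6) has coefficients 0,1,1,1,1 for degrees 0…4.
(1 + q + q^2) has coefficients 1,1,1,0,0 for degrees 0…4.
Finally multiplying by (1 + q + q^2 + q^3 + q^4 + q^5), the product of all factors after the first has coefficients 1,2,3,3,3 for degrees 0…4.
[q^4] = 1·3 + 1·3 + 1·2 + 1·1 = 9.

9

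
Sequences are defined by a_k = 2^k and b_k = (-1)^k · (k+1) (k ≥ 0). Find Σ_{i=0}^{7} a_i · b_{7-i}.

54

The convolution is the x^7 coefficient of A(x)B(x).
Σ = 1·(-8) + 2·7 + 4·(-6) + 8·5 + 16·(-4) + 32·3 + 64·(-2) + 128·1 = 54.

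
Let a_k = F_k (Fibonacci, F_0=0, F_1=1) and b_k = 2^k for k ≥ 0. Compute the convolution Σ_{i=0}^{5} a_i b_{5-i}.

43

This is [x^5] in the product of the two ordinary generating functions.
Σ = 0·32 + 1·16 + 1·8 + 2·4 + 3·2 + 5·1 = 43.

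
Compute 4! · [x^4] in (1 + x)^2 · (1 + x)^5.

840

The EGF product rule gives c_4 = Σ_{k_1+k_2=4} C(4; k_1,k_2) · ∏ g_i(k_i), where (1+x)^2 gives the falling factorial (2)_k; (1+x)^5 gives the falling factorial (5)_k.
g_1(k) for k = 0…4: 1, 2, 2, 0, 0.
g_2(k) for k = 0…4: 1, 5, 20, 60, 120.
c_4 = Σ_k C(4,k)·g_1(k)·g_2(4−k) = 1·1·120 + 4·2·60 + 6·2·20 = 120 + 480 + 240 = 840.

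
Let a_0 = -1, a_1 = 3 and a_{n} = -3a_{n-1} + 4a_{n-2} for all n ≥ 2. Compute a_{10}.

-838861

The ordinary generating function has denominator 1 + 3x - 4x^2.
Iterating the recurrence: a_0,…,a_{10} = -1, 3, -13, 51, -205, 819, -3277, 13107, -52429, 209715, -838861.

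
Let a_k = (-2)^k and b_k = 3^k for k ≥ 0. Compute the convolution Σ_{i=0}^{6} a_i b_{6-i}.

463

This is [x^6] in the product of the two ordinary generating functions.
Σ = 1·729 − 2·243 + 4·81 − 8·27 + 16·9 − 32·3 + 64·1 = 463.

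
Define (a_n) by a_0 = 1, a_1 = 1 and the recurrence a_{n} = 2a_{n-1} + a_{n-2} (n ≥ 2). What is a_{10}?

The ordinary generating function has denominator 1 - 2z - z^2.
Iterating the recurrence: a_0,…,a_{10} = 1, 1, 3, 7, 17, 41, 99, 239, 577, 1393, 3363.

3363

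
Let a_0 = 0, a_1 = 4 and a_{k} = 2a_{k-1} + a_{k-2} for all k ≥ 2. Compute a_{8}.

1632

The ordinary generating function has denominator 1 - 2x - x^2.
Iterating the recurrence: a_0,…,a_{8} = 0, 4, 8, 20, 48, 116, 280, 676, 1632.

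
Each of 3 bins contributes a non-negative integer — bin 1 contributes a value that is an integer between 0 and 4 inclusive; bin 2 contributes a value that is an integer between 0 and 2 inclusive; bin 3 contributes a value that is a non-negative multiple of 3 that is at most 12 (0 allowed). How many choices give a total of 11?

The generating function for the choices is (1 + z + z² + z³ + z⁴)·(1 + z + z²)·(1 + z³ + z⁶ + z⁹ + z¹²); the count is [z¹¹].
(1 + z + z² + z³ + z⁴) has coefficients 1,1,1,1,1 for degrees 0…4.
(1 + z + z²) has coefficients 1,1,1,0,0,0,0,0,0,0,0,0 for degrees 0…11.
Finally multiplying by (1 + z³ + z⁶ + z⁹ + z¹²), the product of all factors after the first has coefficients 1,1,1,1,1,1,1,1,1,1,1,1 for degrees 0…11.
[z¹¹] = 1·1 + 1·1 + 1·1 + 1·1 + 1·1 = 5.

5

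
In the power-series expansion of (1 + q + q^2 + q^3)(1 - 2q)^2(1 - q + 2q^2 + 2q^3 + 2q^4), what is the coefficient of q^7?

10

(1 + q + q^2 + q^3) has coefficients 1,1,1,1 for degrees 0…3.
(1 - 2q)^2 has coefficients 1,-4,4,0,0,0,0,0 for degrees 0…7.
Finally multiplying by (1 - q + 2q^2 + 2q^3 + 2q^4), the product of all factors after the first has coefficients 1,-5,10,-10,2,0,8,0 for degrees 0…7.
[q^7] = 1·0 + 1·8 + 1·0 + 1·2 = 10.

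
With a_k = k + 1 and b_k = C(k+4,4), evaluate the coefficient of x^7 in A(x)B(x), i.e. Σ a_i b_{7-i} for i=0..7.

1716

The convolution is the x^7 coefficient of A(x)B(x).
Σ = 1·330 + 2·210 + 3·126 + 4·70 + 5·35 + 6·15 + 7·5 + 8·1 = 1716.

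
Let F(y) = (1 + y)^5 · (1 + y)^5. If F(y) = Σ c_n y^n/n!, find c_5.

The EGF product rule gives c_5 = Σ_{k_1+k_2=5} C(5; k_1,k_2) · ∏ g_i(k_i), where (1+y)^5 gives the falling factorial (5)_k; (1+y)^5 gives the falling factorial (5)_k.
g_1(k) for k = 0…5: 1, 5, 20, 60, 120, 120.
g_2(k) for k = 0…5: 1, 5, 20, 60, 120, 120.
c_5 = Σ_k C(5,k)·g_1(k)·g_2(5−k) = 1·1·120 + 5·5·120 + 10·20·60 + 10·60·20 + 5·120·5 + 1·120·1 = 120 + 3000 + 12000 + 12000 + 3000 + 120 = 30240.

30240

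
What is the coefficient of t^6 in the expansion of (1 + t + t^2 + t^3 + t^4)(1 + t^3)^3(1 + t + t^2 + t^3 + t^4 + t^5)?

19

(1 + t + t^2 + t^3 + t^4) has coefficients 1,1,1,1,1 for degrees 0…4.
(1 + t^3)^3 has coefficients 1,0,0,3,0,0,3 for degrees 0…6.
Finally multiplying by (1 + t + t^2 + t^3 + t^4 + t^5), the product of all factors after the first has coefficients 1,1,1,4,4,4,6 for degrees 0…6.
[t^6] = 1·6 + 1·4 + 1·4 + 1·4 + 1·1 = 19.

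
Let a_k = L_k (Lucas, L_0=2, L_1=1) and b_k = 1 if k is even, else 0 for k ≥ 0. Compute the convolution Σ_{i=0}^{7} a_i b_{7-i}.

Write out a_i and b_{7-i} for i = 0,…,7 and sum the products.
Σ = 2·0 + 1·1 + 3·0 + 4·1 + 7·0 + 11·1 + 18·0 + 29·1 = 45.

45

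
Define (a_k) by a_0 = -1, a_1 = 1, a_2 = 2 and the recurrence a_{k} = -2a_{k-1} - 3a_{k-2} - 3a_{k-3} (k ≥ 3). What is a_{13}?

-19

The ordinary generating function has denominator 1 + 2y + 3y^2 + 3y^3.
Iterating the recurrence: a_0,…,a_{13} = -1, 1, 2, -4, -1, 8, -1, -19, 17, 26, -46, -37, 134, -19.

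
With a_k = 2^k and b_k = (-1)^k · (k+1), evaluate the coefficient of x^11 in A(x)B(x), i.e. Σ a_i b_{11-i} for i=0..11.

906

The convolution is the t^11 coefficient of A(t)B(t).
Σ = 1·(-12) + 2·11 + 4·(-10) + 8·9 + 16·(-8) + 32·7 + 64·(-6) + 128·5 + 256·(-4) + 512·3 + 1024·(-2) + 2048·1 = 906.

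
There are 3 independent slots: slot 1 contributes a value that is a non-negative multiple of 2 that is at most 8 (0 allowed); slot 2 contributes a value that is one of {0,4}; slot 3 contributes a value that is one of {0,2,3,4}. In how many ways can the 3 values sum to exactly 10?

5

The generating function for the choices is (1 + y^2 + y^4 + y^6 + y^8)·(1 + y^4)·(1 + y^2 + y^3 + y^4); the count is [y^10].
(1 + y^2 + y^4 + y^6 + y^8) has coefficients 1,0,1,0,1,0,1,0,1 for degrees 0…8.
(1 + y^4) has coefficients 1,0,0,0,1,0,0,0,0,0,0 for degrees 0…10.
Finally multiplying by (1 + y^2 + y^3 + y^4), the product of all factors after the first has coefficients 1,0,1,1,2,0,1,1,1,0,0 for degrees 0…10.
[y^10] = 1·0 + 1·1 + 1·1 + 1·2 + 1·1 = 5.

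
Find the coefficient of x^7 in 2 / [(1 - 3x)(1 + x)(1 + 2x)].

Partial fractions give a closed form: a_n = (9/10)·3^n + (-1/2)·(-1)^n + (8/5)·(-2)^n.
At n = 7: a_7 = 1764.

1764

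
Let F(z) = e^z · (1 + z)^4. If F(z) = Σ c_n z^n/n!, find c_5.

The EGF product rule gives c_5 = Σ_{k_1+k_2=5} C(5; k_1,k_2) · ∏ g_i(k_i), where e^z gives (1)^k; (1+z)^4 gives the falling factorial (4)_k.
g_1(k) for k = 0…5: 1, 1, 1, 1, 1, 1.
g_2(k) for k = 0…5: 1, 4, 12, 24, 24, 0.
c_5 = Σ_k C(5,k)·g_1(k)·g_2(5−k) = 5·1·24 + 10·1·24 + 10·1·12 + 5·1·4 + 1·1·1 = 120 + 240 + 120 + 20 + 1 = 501.

501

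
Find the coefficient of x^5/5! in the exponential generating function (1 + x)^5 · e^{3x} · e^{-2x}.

1546

The EGF product rule gives c_5 = Σ_{k_1+k_2+k_3=5} C(5; k_1,k_2,k_3) · ∏ g_i(k_i), where (1+x)^5 gives the falling factorial (5)_k; e^{3x} gives (3)^k; e^{-2x} gives (-2)^k.
g_1(k) for k = 0…5: 1, 5, 20, 60, 120, 120.
g_2(k) for k = 0…5: 1, 3, 9, 27, 81, 243.
g_3(k) for k = 0…5: 1, -2, 4, -8, 16, -32.
First combine the last two factors: h(k) = Σ_j C(k,j)·g_2(j)·g_3(k−j) for k = 0…5: 1, 1, 1, 1, 1, 1.
c_5 = Σ_k C(5,k)·g_1(k)·h(5−k) = 1·1·1 + 5·5·1 + 10·20·1 + 10·60·1 + 5·120·1 + 1·120·1 = 1 + 25 + 200 + 600 + 600 + 120 = 1546.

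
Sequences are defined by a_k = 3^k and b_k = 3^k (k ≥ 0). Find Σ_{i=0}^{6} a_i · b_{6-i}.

Write out a_i and b_{6-i} for i = 0,…,6 and sum the products.
Σ = 1·729 + 3·243 + 9·81 + 27·27 + 81·9 + 243·3 + 729·1 = 5103.

5103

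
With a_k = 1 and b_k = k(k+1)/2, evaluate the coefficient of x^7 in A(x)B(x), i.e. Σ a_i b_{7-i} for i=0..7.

84

The convolution is the t^7 coefficient of A(t)B(t).
Σ = 1·28 + 1·21 + 1·15 + 1·10 + 1·6 + 1·3 + 1·1 + 1·0 = 84.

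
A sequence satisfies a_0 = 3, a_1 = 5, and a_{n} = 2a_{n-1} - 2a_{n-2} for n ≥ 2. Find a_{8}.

The ordinary generating function has denominator 1 - 2y + 2y^2.
Iterating the recurrence: a_0,…,a_{8} = 3, 5, 4, -2, -12, -20, -16, 8, 48.

48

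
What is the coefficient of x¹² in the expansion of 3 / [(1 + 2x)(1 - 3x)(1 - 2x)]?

Partial fractions give a closed form: a_n = (3/5)·(-2)^n + (27/5)·3^n + (-3)·2^n.
At n = 12: a_12 = 2859951.

2859951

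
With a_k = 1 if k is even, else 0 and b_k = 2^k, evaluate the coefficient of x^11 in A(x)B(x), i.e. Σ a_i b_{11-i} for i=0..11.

2730

The convolution is the t^11 coefficient of A(t)B(t).
Σ = 1·2048 + 0·1024 + 1·512 + 0·256 + 1·128 + 0·64 + 1·32 + 0·16 + 1·8 + 0·4 + 1·2 + 0·1 = 2730.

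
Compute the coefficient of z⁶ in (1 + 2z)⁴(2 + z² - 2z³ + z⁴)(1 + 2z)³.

980

(1 + 2z)⁴ has coefficients 1,8,24,32,16 for degrees 0…4.
(2 + z² - 2z³ + z⁴) has coefficients 2,0,1,-2,1,0,0 for degrees 0…6.
Finally multiplying by (1 + 2z)³, the product of all factors after the first has coefficients 2,12,25,20,1,-10,-4 for degrees 0…6.
[z⁶] = 1·(-4) + 8·(-10) + 24·1 + 32·20 + 16·25 = 980.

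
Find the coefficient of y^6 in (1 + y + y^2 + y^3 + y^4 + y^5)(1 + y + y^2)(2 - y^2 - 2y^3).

(1 + y + y^2 + y^3 + y^4 + y^5) has coefficients 1,1,1,1,1,1 for degrees 0…5.
(1 + y + y^2) has coefficients 1,1,1,0,0,0,0 for degrees 0…6.
Finally multiplying by (2 - y^2 - 2y^3), the product of all factors after the first has coefficients 2,2,1,-3,-3,-2,0 for degrees 0…6.
[y^6] = 1·0 + 1·(-2) + 1·(-3) + 1·(-3) + 1·1 + 1·2 = -5.

-5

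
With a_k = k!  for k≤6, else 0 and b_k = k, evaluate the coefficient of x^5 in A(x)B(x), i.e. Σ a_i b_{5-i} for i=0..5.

This is [x^5] in the product of the two ordinary generating functions.
Σ = 1·5 + 1·4 + 2·3 + 6·2 + 24·1 + 120·0 = 51.

51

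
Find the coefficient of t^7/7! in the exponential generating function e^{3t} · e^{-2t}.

1

The EGF product rule gives c_7 = Σ_{k_1+k_2=7} C(7; k_1,k_2) · ∏ g_i(k_i), where e^{3t} gives (3)^k; e^{-2t} gives (-2)^k.
g_1(k) for k = 0…7: 1, 3, 9, 27, 81, 243, 729, 2187.
g_2(k) for k = 0…7: 1, -2, 4, -8, 16, -32, 64, -128.
c_7 = Σ_k C(7,k)·g_1(k)·g_2(7−k) = 1·1·(-128) + 7·3·64 + 21·9·(-32) + 35·27·16 + 35·81·(-8) + 21·243·4 + 7·729·(-2) + 1·2187·1 = −128 + 1344 − 6048 + 15120 − 22680 + 20412 − 10206 + 2187 = 1.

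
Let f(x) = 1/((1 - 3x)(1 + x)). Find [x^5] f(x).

Partial fractions give a closed form: a_n = (3/4)·3^n + (1/4)·(-1)^n.
At n = 5: a_5 = 182.

182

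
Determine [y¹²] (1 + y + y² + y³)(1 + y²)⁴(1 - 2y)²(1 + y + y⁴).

22

(1 + y + y² + y³) has coefficients 1,1,1,1 for degrees 0…3.
(1 + y²)⁴ has coefficients 1,0,4,0,6,0,4,0,1,0,0,0,0 for degrees 0…12.
Multiplying by (1 - 2y)² gives running coefficients 1,-4,8,-16,22,-24,28,-16,17,-4,4,0,0 for degrees 0…12.
Finally multiplying by (1 + y + y⁴), the product of all factors after the first has coefficients 1,-3,4,-8,7,-6,12,-4,23,-11,28,-12,17 for degrees 0…12.
[y¹²] = 1·17 + 1·(-12) + 1·28 + 1·(-11) = 22.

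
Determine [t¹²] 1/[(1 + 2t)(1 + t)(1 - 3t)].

Partial fractions give a closed form: a_n = (4/5)·(-2)^n + (-1/4)·(-1)^n + (9/20)·3^n.
At n = 12: a_12 = 242425.

242425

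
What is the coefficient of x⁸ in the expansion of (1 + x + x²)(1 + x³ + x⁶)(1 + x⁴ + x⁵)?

3

(1 + x + x²) has coefficients 1,1,1 for degrees 0…2.
(1 + x³ + x⁶) has coefficients 1,0,0,1,0,0,1,0,0 for degrees 0…8.
Finally multiplying by (1 + x⁴ + x⁵), the product of all factors after the first has coefficients 1,0,0,1,1,1,1,1,1 for degrees 0…8.
[x⁸] = 1·1 + 1·1 + 1·1 = 3.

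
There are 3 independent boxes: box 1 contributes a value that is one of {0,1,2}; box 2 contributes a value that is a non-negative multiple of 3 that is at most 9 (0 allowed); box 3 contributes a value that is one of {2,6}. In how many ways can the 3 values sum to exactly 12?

2

The generating function for the choices is (1 + y + y^2)·(1 + y^3 + y^6 + y^9)·(y^2 + y^6); the count is [y^12].
(1 + y + y^2) has coefficients 1,1,1 for degrees 0…2.
(1 + y^3 + y^6 + y^9) has coefficients 1,0,0,1,0,0,1,0,0,1,0,0,0 for degrees 0…12.
Finally multiplying by (y^2 + y^6), the product of all factors after the first has coefficients 0,0,1,0,0,1,1,0,1,1,0,1,1 for degrees 0…12.
[y^12] = 1·1 + 1·1 + 1·0 = 2.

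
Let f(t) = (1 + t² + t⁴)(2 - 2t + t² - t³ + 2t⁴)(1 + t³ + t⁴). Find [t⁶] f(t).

(1 + t² + t⁴) has coefficients 1,0,1,0,1 for degrees 0…4.
(2 - 2t + t² - t³ + 2t⁴) has coefficients 2,-2,1,-1,2,0,0 for degrees 0…6.
Finally multiplying by (1 + t³ + t⁴), the product of all factors after the first has coefficients 2,-2,1,1,2,-1,0 for degrees 0…6.
[t⁶] = 1·0 + 1·2 + 1·1 = 3.

3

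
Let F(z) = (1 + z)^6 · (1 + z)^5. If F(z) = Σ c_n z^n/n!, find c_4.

7920

The EGF product rule gives c_4 = Σ_{k_1+k_2=4} C(4; k_1,k_2) · ∏ g_i(k_i), where (1+z)^6 gives the falling factorial (6)_k; (1+z)^5 gives the falling factorial (5)_k.
g_1(k) for k = 0…4: 1, 6, 30, 120, 360.
g_2(k) for k = 0…4: 1, 5, 20, 60, 120.
c_4 = Σ_k C(4,k)·g_1(k)·g_2(4−k) = 1·1·120 + 4·6·60 + 6·30·20 + 4·120·5 + 1·360·1 = 120 + 1440 + 3600 + 2400 + 360 = 7920.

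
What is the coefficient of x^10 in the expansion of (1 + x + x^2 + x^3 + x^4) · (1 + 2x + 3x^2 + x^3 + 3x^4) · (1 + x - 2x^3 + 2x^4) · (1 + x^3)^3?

64

(1 + x + x^2 + x^3 + x^4) has coefficients 1,1,1,1,1 for degrees 0…4.
(1 + 2x + 3x^2 + x^3 + 3x^4) has coefficients 1,2,3,1,3,0,0,0,0,0,0 for degrees 0…10.
Multiplying by (1 + x - 2x^3 + 2x^4) gives running coefficients 1,3,5,2,2,1,4,-4,6,0,0 for degrees 0…10.
Finally multiplying by (1 + x^3)^3, the product of all factors after the first has coefficients 1,3,5,5,11,16,13,11,24,19,-3 for degrees 0…10.
[x^10] = 1·(-3) + 1·19 + 1·24 + 1·11 + 1·13 = 64.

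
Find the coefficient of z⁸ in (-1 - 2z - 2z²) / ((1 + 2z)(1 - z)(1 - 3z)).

-11187

Partial fractions give a closed form: a_n = (-2/15)·(-2)^n + (5/6)·1^n + (-17/10)·3^n.
At n = 8: a_8 = -11187.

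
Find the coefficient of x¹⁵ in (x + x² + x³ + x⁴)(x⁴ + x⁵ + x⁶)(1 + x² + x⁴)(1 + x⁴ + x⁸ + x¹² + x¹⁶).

9

(x + x² + x³ + x⁴) has coefficients 0,1,1,1,1 for degrees 0…4.
(x⁴ + x⁵ + x⁶) has coefficients 0,0,0,0,1,1,1,0,0,0,0,0,0,0,0,0 for degrees 0…15.
Multiplying by (1 + x² + x⁴) gives running coefficients 0,0,0,0,1,1,2,1,2,1,1,0,0,0,0,0 for degrees 0…15.
Finally multiplying by (1 + x⁴ + x⁸ + x¹² + x¹⁶), the product of all factors after the first has coefficients 0,0,0,0,1,1,2,1,3,2,3,1,3,2,3,1 for degrees 0…15.
[x¹⁵] = 1·3 + 1·2 + 1·3 + 1·1 = 9.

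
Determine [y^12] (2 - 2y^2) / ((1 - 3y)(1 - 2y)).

The denominator gives the recurrence a_n = 5a_(n−1) − 6a_(n−2) for n ≥ 3; the numerator fixes a_0 = 2, a_1 = 10, a_2 = 36.
Iterating: 2, 10, 36, 120, 384, 1200, 3696, 11280, 34224, 103440, 311856, 938640, 2822064, so a_12 = 2822064.

2822064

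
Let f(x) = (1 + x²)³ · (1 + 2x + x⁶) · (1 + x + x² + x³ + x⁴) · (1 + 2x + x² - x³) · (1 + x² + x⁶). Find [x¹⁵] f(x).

66

(1 + x²)³ has coefficients 1,0,3,0,3,0,1 for degrees 0…6.
(1 + 2x + x⁶) has coefficients 1,2,0,0,0,0,1,0,0,0,0,0,0,0,0,0 for degrees 0…15.
Multiplying by (1 + x + x² + x³ + x⁴) gives running coefficients 1,3,3,3,3,2,1,1,1,1,1,0,0,0,0,0 for degrees 0…15.
Multiplying by (1 + 2x + x² - x³) gives running coefficients 1,5,10,11,9,8,5,2,2,3,3,2,0,-1,0,0 for degrees 0…15.
Finally multiplying by (1 + x² + x⁶), the product of all factors after the first has coefficients 1,5,11,16,19,19,15,15,17,16,14,13,8,3,2,2 for degrees 0…15.
[x¹⁵] = 1·2 + 3·3 + 3·13 + 1·16 = 66.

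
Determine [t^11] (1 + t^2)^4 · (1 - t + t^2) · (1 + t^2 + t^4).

-5

(1 + t^2)^4 has coefficients 1,0,4,0,6,0,4,0,1 for degrees 0…8.
(1 - t + t^2) has coefficients 1,-1,1,0,0,0,0,0,0,0,0,0 for degrees 0…11.
Finally multiplying by (1 + t^2 + t^4), the product of all factors after the first has coefficients 1,-1,2,-1,2,-1,1,0,0,0,0,0 for degrees 0…11.
[t^11] = 1·0 + 4·0 + 6·0 + 4·(-1) + 1·(-1) = -5.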